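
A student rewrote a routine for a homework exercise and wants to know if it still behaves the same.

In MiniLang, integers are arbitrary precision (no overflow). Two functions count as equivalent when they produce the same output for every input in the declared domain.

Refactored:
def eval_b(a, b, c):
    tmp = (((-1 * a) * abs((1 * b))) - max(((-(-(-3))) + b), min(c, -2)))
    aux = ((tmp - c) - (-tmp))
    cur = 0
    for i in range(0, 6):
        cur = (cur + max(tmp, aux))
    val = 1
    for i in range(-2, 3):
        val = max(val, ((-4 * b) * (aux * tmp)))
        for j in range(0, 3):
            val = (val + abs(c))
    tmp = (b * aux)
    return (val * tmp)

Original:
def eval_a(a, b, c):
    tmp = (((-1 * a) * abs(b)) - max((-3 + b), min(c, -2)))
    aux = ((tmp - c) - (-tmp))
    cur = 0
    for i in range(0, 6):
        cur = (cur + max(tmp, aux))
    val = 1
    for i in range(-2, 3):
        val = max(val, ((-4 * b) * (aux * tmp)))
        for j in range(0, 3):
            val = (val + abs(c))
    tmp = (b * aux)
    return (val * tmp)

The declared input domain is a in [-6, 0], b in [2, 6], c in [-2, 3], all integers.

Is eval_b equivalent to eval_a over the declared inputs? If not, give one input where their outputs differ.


This is a faithful refactor — constant usage differs, arithmetic usage differs, but the computed results match everywhere.
Spot check at a=-2, b=5, c=0 — eval_a: tmp = 8; aux = 16; cur = 0; [i=0]; cur = 16; [i=1]; cur = 32; [i=2]; cur = 48; [i=3]; cur = 64; [i=4]; cur = 80; [i=5]; cur = 96; val = 1; [i=-2]; val = 1; [j=0]; val = 1; [j=1]; val = 1; [j=2]; val = 1; [i=-1]; val = 1; [j=0]; val = 1; [j=1]; val = 1; [j=2]; val = 1; [i=0]; val = 1; [j=0]; val = 1; [j=1]; val = 1; [j=2]; val = 1; [i=1]; val = 1; [j=0]; val = 1; [j=1]; val = 1; [j=2]; val = 1; [i=2]; val = 1; [j=0]; val = 1; [j=1]; val = 1; [j=2]; val = 1; tmp = 80; return 80. eval_b: tmp = 8; aux = 16; cur = 0; [i=0]; cur = 16; [i=1]; cur = 32; [i=2]; cur = 48; [i=3]; cur = 64; [i=4]; cur = 80; [i=5]; cur = 96; val = 1; [i=-2]; val = 1; [j=0]; val = 1; [j=1]; val = 1; [j=2]; val = 1; [i=-1]; val = 1; [j=0]; val = 1; [j=1]; val = 1; [j=2]; val = 1; [i=0]; val = 1; [j=0]; val = 1; [j=1]; val = 1; [j=2]; val = 1; [i=1]; val = 1; [j=0]; val = 1; [j=1]; val = 1; [j=2]; val = 1; [i=2]; val = 1; [j=0]; val = 1; [j=1]; val = 1; [j=2]; val = 1; tmp = 80; return 80. Both give 80.
Across all 210 domain points the two functions coincide.
verdict: equivalent


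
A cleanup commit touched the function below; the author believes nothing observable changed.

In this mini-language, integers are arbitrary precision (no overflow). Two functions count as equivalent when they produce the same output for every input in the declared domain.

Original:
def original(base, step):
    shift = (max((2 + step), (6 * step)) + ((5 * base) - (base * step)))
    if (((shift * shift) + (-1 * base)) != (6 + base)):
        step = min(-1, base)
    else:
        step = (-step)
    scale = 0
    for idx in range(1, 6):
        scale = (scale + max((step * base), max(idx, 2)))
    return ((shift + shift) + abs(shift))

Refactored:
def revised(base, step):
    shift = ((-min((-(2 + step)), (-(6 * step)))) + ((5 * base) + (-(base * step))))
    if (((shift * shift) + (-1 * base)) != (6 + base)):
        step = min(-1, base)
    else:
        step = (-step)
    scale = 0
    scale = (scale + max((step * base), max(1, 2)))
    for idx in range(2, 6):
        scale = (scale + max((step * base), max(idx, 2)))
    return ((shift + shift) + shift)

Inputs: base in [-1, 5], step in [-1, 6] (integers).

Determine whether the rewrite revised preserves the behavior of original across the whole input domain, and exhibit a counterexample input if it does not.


Not equivalent: base=-1, step=-1 separates them (-5 vs -15).
original: shift := -5 | (((shift * shift) + (-1 * base)) != (6 + base)): true | step := -1 | scale := 0 | iter idx=1: | scale := 2 | iter idx=2: | scale := 4 | iter idx=3: | scale := 7 | iter idx=4: | scale := 11 | iter idx=5: | scale := 16 | result -5
revised: shift := -5 | (((shift * shift) + (-1 * base)) != (6 + base)): true | step := -1 | scale := 0 | scale := 2 | iter idx=2: | scale := 4 | iter idx=3: | scale := 7 | iter idx=4: | scale := 11 | iter idx=5: | scale := 16 | result -15
verdict: not equivalent; witness: base=-1, step=-1


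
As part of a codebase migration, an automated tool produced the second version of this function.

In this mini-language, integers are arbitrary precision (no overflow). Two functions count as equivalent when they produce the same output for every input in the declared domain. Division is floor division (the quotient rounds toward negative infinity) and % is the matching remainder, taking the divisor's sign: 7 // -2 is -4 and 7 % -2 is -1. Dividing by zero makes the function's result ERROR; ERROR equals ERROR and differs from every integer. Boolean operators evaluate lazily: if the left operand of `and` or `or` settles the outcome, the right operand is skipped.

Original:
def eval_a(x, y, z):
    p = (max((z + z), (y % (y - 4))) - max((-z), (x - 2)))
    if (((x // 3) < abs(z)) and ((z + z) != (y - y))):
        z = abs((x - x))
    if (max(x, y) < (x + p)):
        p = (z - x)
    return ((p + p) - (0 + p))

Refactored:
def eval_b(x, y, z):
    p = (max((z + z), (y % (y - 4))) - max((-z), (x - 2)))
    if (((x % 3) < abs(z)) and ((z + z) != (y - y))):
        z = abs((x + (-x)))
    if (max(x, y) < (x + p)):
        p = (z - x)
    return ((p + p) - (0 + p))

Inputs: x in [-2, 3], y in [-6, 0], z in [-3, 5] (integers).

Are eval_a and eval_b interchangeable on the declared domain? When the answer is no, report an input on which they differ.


x=-2, y=-6, z=1 yields 2 from eval_a but 3 from eval_b.
verdict: not equivalent; witness: x=-2, y=-6, z=1


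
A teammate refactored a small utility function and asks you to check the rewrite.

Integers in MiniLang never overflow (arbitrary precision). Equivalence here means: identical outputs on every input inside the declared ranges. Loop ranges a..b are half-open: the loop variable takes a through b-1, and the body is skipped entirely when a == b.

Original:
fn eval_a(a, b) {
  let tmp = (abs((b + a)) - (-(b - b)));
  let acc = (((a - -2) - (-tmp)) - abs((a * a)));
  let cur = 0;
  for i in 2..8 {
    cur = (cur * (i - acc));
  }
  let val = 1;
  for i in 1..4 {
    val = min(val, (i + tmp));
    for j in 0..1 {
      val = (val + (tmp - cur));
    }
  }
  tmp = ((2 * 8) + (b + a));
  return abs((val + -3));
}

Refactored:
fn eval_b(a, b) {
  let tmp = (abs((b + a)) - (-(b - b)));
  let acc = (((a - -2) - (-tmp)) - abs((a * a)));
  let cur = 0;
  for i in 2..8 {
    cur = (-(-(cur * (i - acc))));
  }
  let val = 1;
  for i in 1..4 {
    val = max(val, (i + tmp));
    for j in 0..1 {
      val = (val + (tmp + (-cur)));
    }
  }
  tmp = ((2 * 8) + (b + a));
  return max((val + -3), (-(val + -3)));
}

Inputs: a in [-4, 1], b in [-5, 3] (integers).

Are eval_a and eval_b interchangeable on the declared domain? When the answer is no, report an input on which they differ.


These are not equivalent — on a=-4, b=-5 the outputs split (18 vs 34).
eval_a: tmp := 9 | acc := -9 | cur := 0 | iter i=2: | cur := 0 | iter i=3: | cur := 0 | iter i=4: | cur := 0 | iter i=5: | cur := 0 | iter i=6: | cur := 0 | iter i=7: | cur := 0 | val := 1 | iter i=1: | val := 1 | iter j=0: | val := 10 | iter i=2: | val := 10 | iter j=0: | val := 19 | iter i=3: | val := 12 | iter j=0: | val := 21 | tmp := 7 | result 18
eval_b: tmp := 9 | acc := -9 | cur := 0 | iter i=2: | cur := 0 | iter i=3: | cur := 0 | iter i=4: | cur := 0 | iter i=5: | cur := 0 | iter i=6: | cur := 0 | iter i=7: | cur := 0 | val := 1 | iter i=1: | val := 10 | iter j=0: | val := 19 | iter i=2: | val := 19 | iter j=0: | val := 28 | iter i=3: | val := 28 | iter j=0: | val := 37 | tmp := 7 | result 34
verdict: not equivalent; witness: a=-4, b=-5


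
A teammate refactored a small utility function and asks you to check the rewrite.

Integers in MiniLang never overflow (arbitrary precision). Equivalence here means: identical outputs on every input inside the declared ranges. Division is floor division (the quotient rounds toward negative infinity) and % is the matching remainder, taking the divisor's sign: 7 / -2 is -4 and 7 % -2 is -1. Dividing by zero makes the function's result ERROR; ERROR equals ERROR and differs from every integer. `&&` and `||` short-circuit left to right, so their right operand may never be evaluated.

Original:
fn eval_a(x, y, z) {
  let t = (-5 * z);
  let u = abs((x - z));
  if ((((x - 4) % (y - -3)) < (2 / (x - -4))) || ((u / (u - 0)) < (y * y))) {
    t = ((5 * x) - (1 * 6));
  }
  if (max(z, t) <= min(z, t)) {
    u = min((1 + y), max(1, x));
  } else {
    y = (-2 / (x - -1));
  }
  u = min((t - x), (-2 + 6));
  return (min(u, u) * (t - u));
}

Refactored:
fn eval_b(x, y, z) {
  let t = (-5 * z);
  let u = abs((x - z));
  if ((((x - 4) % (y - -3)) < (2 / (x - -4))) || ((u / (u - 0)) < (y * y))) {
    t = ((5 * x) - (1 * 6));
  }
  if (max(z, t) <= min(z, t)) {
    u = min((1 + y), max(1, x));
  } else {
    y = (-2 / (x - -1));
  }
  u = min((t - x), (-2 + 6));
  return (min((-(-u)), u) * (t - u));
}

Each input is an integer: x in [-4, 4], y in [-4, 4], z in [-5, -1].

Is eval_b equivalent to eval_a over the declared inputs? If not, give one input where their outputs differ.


Reading the diff, among the changes: same computation, different form.
Spot check at x=2, y=-1, z=-3 — eval_a: t = 15; u = 5; ((((x - 4) % (y - -3)) < (2 / (x - -4))) || ((u / (u - 0)) < (y * y))) -> false; (max(z, t) <= min(z, t)) -> false; y = -1; u = 4; return 44. eval_b: t = 15; u = 5; ((((x - 4) % (y - -3)) < (2 / (x - -4))) || ((u / (u - 0)) < (y * y))) -> false; (max(z, t) <= min(z, t)) -> false; y = -1; u = 4; return 44. Both give 44.
Sweeping the whole domain (405 inputs) finds no disagreement.
verdict: equivalent


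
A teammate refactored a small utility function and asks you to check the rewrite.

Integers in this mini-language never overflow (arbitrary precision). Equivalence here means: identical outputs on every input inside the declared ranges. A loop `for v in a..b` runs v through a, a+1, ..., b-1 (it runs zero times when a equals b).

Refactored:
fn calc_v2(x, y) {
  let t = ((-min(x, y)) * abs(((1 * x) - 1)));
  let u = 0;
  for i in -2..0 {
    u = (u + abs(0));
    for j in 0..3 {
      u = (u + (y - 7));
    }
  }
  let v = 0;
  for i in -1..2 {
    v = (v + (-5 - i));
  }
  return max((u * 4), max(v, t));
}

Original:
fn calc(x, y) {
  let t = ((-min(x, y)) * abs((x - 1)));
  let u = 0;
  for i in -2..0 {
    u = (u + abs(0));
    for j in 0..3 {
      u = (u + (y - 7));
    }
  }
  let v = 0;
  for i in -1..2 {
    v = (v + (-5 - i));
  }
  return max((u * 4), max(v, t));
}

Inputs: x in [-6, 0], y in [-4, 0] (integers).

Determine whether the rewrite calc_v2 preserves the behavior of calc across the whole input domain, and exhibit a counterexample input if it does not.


Changes here: arithmetic usage differs; and constant usage differs; the full 35-point sweep finds no disagreement.
verdict: equivalent


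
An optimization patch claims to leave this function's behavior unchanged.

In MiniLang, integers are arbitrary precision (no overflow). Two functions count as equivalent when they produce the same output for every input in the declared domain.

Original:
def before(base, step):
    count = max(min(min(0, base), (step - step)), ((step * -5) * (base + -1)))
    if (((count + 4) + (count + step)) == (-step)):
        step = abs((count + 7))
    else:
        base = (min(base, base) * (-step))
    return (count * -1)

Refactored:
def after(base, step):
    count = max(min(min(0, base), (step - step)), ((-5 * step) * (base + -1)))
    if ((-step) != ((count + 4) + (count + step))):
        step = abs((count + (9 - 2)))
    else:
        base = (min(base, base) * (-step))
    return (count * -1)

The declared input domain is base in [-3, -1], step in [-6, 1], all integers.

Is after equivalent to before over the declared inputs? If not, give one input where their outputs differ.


Whatever the rewrite altered, no input in the stated domain can expose a difference; all 24 inputs agree.
verdict: equivalent


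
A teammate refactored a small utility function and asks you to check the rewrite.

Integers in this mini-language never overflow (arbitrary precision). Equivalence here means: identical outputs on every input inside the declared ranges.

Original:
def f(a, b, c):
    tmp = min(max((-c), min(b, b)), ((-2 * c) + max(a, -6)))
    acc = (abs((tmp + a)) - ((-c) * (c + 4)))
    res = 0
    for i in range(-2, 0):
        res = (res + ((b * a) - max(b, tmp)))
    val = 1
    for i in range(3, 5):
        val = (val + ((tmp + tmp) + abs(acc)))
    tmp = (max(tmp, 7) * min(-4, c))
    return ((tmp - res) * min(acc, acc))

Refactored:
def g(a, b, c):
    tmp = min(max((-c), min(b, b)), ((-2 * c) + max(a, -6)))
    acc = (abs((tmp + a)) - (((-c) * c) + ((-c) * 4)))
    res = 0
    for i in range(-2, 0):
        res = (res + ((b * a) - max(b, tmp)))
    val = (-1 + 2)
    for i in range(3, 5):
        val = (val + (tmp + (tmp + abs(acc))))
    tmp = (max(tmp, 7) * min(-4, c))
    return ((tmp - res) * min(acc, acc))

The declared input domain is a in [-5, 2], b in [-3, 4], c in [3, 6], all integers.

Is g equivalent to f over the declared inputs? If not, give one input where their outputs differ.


This is a faithful refactor — constant usage differs; and arithmetic usage differs, but the computed results match everywhere.
One worked example (a=2, b=-3, c=6) — f: tmp = -10; acc = 68; res = 0; [i=-2]; res = -3; [i=-1]; res = -6; val = 1; [i=3]; val = 49; [i=4]; val = 97; tmp = -28; return -1496; g: tmp = -10; acc = 68; res = 0; [i=-2]; res = -3; [i=-1]; res = -6; val = 1; [i=3]; val = 49; [i=4]; val = 97; tmp = -28; return -1496; agreement on -1496.
Checked all 256 inputs in the declared domain: the outputs agree on every one.
verdict: equivalent


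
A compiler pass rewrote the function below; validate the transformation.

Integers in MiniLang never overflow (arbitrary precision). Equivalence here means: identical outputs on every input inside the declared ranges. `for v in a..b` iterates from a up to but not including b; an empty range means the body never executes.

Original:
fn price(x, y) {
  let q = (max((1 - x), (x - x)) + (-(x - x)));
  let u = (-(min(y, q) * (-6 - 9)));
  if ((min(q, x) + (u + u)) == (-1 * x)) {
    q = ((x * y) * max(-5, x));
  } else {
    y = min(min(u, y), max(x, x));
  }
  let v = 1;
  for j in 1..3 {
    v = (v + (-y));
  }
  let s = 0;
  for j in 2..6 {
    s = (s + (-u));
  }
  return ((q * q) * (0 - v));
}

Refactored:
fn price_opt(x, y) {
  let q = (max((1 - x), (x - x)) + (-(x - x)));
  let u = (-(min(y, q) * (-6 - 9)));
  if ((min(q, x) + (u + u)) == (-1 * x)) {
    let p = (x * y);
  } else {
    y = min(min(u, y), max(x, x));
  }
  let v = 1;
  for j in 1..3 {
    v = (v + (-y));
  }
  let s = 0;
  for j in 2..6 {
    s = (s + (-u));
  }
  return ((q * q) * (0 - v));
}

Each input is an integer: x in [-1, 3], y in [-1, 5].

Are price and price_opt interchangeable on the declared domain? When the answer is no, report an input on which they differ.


Take x=0, y=0.
price: q := 1 | u := 0 | ((min(q, x) + (u + u)) == (-1 * x)): true | q := 0 | v := 1 | iter j=1: | v := 1 | iter j=2: | v := 1 | s := 0 | iter j=2: | s := 0 | iter j=3: | s := 0 | iter j=4: | s := 0 | iter j=5: | s := 0 | result 0
price_opt: q := 1 | u := 0 | ((min(q, x) + (u + u)) == (-1 * x)): true | p := 0 | v := 1 | iter j=1: | v := 1 | iter j=2: | v := 1 | s := 0 | iter j=2: | s := 0 | iter j=3: | s := 0 | iter j=4: | s := 0 | iter j=5: | s := 0 | result -1
0 against -1: the behavior changed.
verdict: not equivalent; witness: x=0, y=0


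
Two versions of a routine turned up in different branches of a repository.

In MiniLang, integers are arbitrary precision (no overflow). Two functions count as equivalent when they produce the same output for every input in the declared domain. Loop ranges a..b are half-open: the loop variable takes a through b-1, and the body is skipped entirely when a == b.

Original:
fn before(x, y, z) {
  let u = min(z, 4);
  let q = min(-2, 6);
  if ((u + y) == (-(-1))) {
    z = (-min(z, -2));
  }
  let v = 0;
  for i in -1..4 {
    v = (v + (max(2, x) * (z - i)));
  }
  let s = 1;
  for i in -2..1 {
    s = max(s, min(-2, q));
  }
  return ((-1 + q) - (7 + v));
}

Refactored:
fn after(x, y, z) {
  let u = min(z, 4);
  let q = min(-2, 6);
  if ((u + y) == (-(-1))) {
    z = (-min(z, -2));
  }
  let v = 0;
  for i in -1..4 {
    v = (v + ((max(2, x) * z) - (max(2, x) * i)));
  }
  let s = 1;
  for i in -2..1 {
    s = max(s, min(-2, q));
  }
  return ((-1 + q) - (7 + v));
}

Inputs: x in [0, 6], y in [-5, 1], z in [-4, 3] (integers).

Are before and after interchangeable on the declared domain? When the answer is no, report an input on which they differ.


Comparing the listings, the differences include: arithmetic usage differs, plus min/max/abs usage differs, plus constant usage differs.
One worked example (x=6, y=-4, z=-4) — before: u=-4, then q=-2, then ((u + y) == (-(-1))) is false, then v=0, then (i=-1), then v=-18, then (i=0), then v=-42, then (i=1), then v=-72, then (i=2), then v=-108, then (i=3), then v=-150, then s=1, then (i=-2), then s=1, then (i=-1), then s=1, then (i=0), then s=1, then returns 140; after: u=-4, then q=-2, then ((u + y) == (-(-1))) is false, then v=0, then (i=-1), then v=-18, then (i=0), then v=-42, then (i=1), then v=-72, then (i=2), then v=-108, then (i=3), then v=-150, then s=1, then (i=-2), then s=1, then (i=-1), then s=1, then (i=0), then s=1, then returns 140; agreement on 140.
Across all 392 domain points the two functions coincide.
verdict: equivalent


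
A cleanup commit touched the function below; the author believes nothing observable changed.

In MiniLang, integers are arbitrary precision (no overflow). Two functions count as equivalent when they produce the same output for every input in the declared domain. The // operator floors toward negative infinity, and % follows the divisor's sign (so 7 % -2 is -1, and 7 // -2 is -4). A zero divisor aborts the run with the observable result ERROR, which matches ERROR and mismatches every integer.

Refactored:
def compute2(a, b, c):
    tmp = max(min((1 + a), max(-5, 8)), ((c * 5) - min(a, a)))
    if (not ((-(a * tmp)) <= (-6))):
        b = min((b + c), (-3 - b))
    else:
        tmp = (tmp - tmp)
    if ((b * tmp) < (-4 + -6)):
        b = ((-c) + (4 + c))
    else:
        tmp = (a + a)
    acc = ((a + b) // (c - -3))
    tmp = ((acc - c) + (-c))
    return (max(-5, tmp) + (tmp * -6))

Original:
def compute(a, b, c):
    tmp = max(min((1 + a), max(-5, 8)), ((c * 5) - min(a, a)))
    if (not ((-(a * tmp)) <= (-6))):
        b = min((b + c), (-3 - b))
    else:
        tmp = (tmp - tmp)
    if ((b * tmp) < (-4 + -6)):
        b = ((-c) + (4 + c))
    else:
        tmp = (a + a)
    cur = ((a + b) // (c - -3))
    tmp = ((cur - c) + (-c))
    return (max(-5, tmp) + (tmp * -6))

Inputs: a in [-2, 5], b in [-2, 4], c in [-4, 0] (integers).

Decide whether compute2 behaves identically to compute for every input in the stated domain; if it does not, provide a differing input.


This is a faithful refactor — local variable names differ, but the computed results match everywhere.
Tracing a=-2, b=-2, c=0: compute: tmp=2, then (not ((-(a * tmp)) <= (-6))) is true, then b=-2, then ((b * tmp) < (-4 + -6)) is false, then tmp=-4, then cur=-2, then tmp=-2, then returns 10 | compute2: tmp=2, then (not ((-(a * tmp)) <= (-6))) is true, then b=-2, then ((b * tmp) < (-4 + -6)) is false, then tmp=-4, then acc=-2, then tmp=-2, then returns 10 — matching result 10.
Checked all 280 inputs in the declared domain: the outputs agree on every one.
verdict: equivalent


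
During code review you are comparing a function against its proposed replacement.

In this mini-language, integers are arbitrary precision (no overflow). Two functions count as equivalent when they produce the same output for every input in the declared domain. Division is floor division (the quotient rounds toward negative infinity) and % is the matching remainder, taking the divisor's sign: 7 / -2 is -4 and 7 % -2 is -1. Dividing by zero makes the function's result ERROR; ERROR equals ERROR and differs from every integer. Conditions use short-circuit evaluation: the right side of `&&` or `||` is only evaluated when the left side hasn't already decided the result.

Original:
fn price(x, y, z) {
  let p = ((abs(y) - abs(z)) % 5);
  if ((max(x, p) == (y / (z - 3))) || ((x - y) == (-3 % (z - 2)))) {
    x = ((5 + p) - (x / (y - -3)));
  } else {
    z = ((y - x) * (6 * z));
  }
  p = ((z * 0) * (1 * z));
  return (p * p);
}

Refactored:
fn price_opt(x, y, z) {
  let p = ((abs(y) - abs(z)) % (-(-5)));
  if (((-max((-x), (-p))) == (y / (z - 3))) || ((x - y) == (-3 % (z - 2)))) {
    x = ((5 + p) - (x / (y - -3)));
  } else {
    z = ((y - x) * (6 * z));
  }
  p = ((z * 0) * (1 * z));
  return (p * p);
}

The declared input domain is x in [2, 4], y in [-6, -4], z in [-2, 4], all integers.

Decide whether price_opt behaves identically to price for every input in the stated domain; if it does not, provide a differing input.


x=4, y=-4, z=2 yields 0 from price but ERROR from price_opt.
verdict: not equivalent; witness: x=4, y=-4, z=2


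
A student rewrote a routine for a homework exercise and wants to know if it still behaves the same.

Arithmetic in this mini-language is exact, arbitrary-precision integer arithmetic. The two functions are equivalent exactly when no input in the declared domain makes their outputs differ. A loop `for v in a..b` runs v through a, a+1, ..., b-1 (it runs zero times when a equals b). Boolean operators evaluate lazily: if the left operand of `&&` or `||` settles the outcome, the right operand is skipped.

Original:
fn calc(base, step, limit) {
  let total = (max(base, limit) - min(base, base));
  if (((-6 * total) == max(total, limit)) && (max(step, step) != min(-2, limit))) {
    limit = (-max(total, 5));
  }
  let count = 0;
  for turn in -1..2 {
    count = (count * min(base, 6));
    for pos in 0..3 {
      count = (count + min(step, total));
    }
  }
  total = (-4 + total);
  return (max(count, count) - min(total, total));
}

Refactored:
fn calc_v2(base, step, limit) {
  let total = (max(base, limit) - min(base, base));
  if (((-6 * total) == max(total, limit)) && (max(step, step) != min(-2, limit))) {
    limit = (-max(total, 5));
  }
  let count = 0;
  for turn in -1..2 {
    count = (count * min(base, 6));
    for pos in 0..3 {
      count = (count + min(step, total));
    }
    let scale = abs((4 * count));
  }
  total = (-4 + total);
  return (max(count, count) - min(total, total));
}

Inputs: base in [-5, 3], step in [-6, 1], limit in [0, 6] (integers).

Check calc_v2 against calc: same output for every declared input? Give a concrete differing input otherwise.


This is a faithful refactor — statement counts differ, and local variable names differ, and arithmetic usage differs, and min/max/abs usage differs, and constant usage differs, but the computed results match everywhere.
Spot check at base=-1, step=-5, limit=2 — calc: total=3, then (((-6 * total) == max(total, limit)) && (max(step, step) != min(-2, limit))) is false, then count=0, then (turn=-1), then count=0, then (pos=0), then count=-5, then (pos=1), then count=-10, then (pos=2), then count=-15, then (turn=0), then count=15, then (pos=0), then count=10, then (pos=1), then count=5, then (pos=2), then count=0, then (turn=1), then count=0, then (pos=0), then count=-5, then (pos=1), then count=-10, then (pos=2), then count=-15, then total=-1, then returns -14. calc_v2: total=3, then (((-6 * total) == max(total, limit)) && (max(step, step) != min(-2, limit))) is false, then count=0, then (turn=-1), then count=0, then (pos=0), then count=-5, then (pos=1), then count=-10, then (pos=2), then count=-15, then scale=60, then (turn=0), then count=15, then (pos=0), then count=10, then (pos=1), then count=5, then (pos=2), then count=0, then scale=0, then (turn=1), then count=0, then (pos=0), then count=-5, then (pos=1), then count=-10, then (pos=2), then count=-15, then scale=60, then total=-1, then returns -14. Both give -14.
Across all 504 domain points the two functions coincide.
verdict: equivalent


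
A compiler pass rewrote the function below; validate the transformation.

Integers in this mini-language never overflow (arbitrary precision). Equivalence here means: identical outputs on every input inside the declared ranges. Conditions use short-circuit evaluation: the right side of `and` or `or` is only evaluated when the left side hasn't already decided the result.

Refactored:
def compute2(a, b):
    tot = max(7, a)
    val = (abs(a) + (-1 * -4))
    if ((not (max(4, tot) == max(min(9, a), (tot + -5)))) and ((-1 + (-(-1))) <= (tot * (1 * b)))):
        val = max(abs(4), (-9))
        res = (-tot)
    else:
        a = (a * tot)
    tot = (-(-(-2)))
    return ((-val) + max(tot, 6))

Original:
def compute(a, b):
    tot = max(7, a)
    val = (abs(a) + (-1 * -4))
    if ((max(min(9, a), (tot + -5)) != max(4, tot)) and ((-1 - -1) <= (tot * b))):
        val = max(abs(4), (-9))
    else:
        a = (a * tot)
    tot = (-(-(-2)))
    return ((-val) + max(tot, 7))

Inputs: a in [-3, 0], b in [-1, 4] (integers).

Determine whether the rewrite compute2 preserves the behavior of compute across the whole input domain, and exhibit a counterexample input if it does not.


These are not equivalent — on a=-3, b=-1 the outputs split (0 vs -1).
compute: tot=7, then val=7, then ((max(min(9, a), (tot + -5)) != max(4, tot)) and ((-1 - -1) <= (tot * b))) is false, then a=-21, then tot=-2, then returns 0
compute2: tot=7, then val=7, then ((not (max(4, tot) == max(min(9, a), (tot + -5)))) and ((-1 + (-(-1))) <= (tot * (1 * b)))) is false, then a=-21, then tot=-2, then returns -1
verdict: not equivalent; witness: a=-3, b=-1


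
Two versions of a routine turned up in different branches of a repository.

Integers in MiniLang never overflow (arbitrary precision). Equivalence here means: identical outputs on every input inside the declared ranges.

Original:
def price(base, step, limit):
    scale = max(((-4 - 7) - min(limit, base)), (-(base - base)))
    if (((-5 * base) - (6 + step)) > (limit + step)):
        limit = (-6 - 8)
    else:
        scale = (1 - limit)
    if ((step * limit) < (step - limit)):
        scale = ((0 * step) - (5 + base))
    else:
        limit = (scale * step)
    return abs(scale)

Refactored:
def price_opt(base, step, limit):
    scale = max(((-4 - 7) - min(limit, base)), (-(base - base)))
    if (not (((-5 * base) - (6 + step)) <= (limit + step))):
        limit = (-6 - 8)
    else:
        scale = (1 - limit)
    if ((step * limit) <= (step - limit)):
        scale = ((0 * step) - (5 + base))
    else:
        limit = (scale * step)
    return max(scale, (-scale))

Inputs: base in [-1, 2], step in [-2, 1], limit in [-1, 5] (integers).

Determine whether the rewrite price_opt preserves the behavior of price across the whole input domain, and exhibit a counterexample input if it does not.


Input base=-1, step=0, limit=0: 1 from price versus 4 from price_opt.
verdict: not equivalent; witness: base=-1, step=0, limit=0


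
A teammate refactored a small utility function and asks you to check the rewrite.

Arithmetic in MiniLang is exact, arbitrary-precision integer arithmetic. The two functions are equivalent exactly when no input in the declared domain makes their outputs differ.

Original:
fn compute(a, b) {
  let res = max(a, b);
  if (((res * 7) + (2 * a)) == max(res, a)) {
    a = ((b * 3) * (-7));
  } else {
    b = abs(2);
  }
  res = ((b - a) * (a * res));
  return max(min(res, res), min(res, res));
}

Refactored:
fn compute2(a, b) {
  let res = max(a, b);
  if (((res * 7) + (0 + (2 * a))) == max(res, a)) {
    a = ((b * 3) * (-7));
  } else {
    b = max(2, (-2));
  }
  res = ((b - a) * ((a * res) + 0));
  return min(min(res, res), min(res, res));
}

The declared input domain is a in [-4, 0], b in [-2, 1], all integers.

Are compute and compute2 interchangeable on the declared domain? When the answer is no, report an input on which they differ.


The suspicious edit (`max(min(res, res), min(res, res))` became `min(min(res, res), min(res, res))`) never changes the result for any input inside the declared domain; all 20 inputs agree.
verdict: equivalent


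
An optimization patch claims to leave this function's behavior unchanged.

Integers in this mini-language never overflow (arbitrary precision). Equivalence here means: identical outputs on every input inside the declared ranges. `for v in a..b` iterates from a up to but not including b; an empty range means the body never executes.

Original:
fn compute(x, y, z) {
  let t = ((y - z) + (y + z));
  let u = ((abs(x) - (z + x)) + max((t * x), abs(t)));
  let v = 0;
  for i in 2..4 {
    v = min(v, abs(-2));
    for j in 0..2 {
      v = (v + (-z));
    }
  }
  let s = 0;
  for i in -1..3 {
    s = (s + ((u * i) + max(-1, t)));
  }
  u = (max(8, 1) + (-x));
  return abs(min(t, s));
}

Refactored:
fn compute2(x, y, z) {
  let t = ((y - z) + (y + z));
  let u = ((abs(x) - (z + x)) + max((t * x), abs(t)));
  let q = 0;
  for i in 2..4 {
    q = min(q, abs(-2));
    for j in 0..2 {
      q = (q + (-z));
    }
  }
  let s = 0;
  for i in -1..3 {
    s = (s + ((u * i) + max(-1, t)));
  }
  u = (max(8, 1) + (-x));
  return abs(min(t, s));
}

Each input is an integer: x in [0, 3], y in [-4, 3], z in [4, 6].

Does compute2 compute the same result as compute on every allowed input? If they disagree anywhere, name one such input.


Side by side, the visible changes include: local variable names differ.
As a probe, take x=3, y=-2, z=4: compute runs t=-4, then u=0, then v=0, then (i=2), then v=0, then (j=0), then v=-4, then (j=1), then v=-8, then (i=3), then v=-8, then (j=0), then v=-12, then (j=1), then v=-16, then s=0, then (i=-1), then s=-1, then (i=0), then s=-2, then (i=1), then s=-3, then (i=2), then s=-4, then u=5, then returns 4; compute2 runs t=-4, then u=0, then q=0, then (i=2), then q=0, then (j=0), then q=-4, then (j=1), then q=-8, then (i=3), then q=-8, then (j=0), then q=-12, then (j=1), then q=-16, then s=0, then (i=-1), then s=-1, then (i=0), then s=-2, then (i=1), then s=-3, then (i=2), then s=-4, then u=5, then returns 4; both end at 4.
Across all 96 domain points the two functions coincide.
verdict: equivalent


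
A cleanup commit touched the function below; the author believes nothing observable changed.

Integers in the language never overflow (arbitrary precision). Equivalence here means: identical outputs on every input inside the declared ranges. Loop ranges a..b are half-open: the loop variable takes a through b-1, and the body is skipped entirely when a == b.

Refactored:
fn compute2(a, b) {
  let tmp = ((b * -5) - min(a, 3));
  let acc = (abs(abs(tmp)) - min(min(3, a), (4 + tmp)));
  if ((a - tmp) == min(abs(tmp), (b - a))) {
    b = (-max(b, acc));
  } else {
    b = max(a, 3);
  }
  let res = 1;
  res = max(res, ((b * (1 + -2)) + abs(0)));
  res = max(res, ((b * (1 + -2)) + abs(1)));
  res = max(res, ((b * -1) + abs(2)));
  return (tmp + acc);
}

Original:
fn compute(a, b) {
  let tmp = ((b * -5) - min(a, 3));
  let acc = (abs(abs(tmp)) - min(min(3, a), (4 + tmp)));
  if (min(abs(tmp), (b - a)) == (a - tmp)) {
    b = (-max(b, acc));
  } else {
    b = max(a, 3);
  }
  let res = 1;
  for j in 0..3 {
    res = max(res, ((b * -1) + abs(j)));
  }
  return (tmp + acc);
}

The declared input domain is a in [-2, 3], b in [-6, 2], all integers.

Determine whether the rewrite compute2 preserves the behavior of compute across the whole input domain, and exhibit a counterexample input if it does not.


Differences: loop structure differs; also arithmetic usage differs; also local variable names differ; also min/max/abs usage differs; also statement counts differ; also constant usage differs — yet all 54 inputs agree.
verdict: equivalent


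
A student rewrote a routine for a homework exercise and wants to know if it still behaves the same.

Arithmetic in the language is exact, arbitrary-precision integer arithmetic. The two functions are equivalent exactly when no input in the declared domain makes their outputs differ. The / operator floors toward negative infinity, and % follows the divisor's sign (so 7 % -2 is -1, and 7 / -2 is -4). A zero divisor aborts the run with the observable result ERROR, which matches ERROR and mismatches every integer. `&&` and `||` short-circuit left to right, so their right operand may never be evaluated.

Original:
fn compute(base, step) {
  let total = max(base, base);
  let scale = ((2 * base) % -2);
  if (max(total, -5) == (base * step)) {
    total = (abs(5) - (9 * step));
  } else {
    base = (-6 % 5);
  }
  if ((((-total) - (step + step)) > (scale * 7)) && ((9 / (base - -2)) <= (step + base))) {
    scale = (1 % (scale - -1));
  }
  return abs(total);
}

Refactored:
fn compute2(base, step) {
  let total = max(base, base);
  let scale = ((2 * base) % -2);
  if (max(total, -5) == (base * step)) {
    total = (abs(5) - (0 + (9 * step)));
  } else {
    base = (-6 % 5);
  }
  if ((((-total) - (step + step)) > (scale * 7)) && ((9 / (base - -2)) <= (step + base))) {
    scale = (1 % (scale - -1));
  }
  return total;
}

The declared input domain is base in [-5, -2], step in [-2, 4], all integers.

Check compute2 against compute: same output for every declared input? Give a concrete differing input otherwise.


Try base=-5, step=-2.
compute: total becomes -5; next scale becomes 0; next (max(total, -5) == (base * step)) evaluates to false; next base becomes 4; next ((((-total) - (step + step)) > (scale * 7)) && ((9 / (base - -2)) <= (step + base))) evaluates to true; next scale becomes 0; next final value 5
compute2: total becomes -5; next scale becomes 0; next (max(total, -5) == (base * step)) evaluates to false; next base becomes 4; next ((((-total) - (step + step)) > (scale * 7)) && ((9 / (base - -2)) <= (step + base))) evaluates to true; next scale becomes 0; next final value -5
5 and -5 differ, so these are not the same function on this domain.
verdict: not equivalent; witness: base=-5, step=-2


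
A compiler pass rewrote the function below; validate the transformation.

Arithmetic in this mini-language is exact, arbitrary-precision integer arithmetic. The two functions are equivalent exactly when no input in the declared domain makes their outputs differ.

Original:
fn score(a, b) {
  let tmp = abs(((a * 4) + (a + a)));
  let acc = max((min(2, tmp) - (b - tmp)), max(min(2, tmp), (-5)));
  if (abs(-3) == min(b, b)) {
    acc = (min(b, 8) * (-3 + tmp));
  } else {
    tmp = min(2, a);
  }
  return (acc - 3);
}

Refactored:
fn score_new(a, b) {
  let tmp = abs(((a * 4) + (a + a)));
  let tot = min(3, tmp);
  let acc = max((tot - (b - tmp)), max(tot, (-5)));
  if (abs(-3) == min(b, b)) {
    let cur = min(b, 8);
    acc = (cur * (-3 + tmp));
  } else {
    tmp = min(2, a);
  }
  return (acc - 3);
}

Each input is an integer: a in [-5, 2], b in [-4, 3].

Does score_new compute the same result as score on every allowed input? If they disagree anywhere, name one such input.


a=-5, b=-4 yields 33 from score but 34 from score_new.
verdict: not equivalent; witness: a=-5, b=-4


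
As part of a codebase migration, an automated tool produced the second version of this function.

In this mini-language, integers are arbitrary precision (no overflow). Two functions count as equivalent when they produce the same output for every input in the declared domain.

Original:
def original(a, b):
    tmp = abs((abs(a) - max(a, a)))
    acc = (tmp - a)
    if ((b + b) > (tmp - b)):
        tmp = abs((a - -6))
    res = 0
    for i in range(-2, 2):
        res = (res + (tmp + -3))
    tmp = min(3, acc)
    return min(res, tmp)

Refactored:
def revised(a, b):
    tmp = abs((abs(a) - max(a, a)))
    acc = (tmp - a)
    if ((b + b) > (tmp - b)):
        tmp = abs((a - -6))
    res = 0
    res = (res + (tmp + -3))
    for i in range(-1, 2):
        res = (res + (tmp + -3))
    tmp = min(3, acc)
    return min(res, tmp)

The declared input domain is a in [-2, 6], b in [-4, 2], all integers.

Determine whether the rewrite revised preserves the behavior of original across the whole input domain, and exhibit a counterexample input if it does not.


Equivalent — the differences include loop structure differs, plus arithmetic usage differs, plus constant usage differs, plus statement counts differ, yet no declared input distinguishes the two.
As a probe, take a=0, b=-3: original runs tmp := 0 | acc := 0 | ((b + b) > (tmp - b)): false | res := 0 | iter i=-2: | res := -3 | iter i=-1: | res := -6 | iter i=0: | res := -9 | iter i=1: | res := -12 | tmp := 0 | result -12; revised runs tmp := 0 | acc := 0 | ((b + b) > (tmp - b)): false | res := 0 | res := -3 | iter i=-1: | res := -6 | iter i=0: | res := -9 | iter i=1: | res := -12 | tmp := 0 | result -12; both end at -12.
Sweeping the whole domain (63 inputs) finds no disagreement.
verdict: equivalent


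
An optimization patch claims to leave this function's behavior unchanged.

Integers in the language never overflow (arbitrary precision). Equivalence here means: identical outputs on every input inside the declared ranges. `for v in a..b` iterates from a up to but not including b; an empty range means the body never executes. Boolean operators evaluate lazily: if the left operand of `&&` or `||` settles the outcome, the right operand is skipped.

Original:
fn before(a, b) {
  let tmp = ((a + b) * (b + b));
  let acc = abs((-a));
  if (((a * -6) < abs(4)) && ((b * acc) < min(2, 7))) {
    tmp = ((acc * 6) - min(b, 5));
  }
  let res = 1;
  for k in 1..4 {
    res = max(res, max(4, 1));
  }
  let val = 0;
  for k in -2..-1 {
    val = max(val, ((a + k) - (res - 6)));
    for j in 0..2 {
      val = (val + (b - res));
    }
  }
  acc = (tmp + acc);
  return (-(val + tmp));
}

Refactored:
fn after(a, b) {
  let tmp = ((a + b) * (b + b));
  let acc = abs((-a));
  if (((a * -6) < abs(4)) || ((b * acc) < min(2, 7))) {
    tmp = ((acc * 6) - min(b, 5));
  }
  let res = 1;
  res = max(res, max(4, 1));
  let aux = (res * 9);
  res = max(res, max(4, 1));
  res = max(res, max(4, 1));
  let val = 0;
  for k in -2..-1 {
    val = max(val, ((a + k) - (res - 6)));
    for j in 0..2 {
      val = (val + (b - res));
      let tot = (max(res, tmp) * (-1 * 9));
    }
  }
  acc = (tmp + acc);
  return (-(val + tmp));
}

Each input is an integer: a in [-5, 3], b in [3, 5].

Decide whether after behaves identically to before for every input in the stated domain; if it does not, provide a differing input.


Not equivalent: a=1, b=3 separates them (-23 vs -2).
before: tmp becomes 24; next acc becomes 1; next (((a * -6) < abs(4)) && ((b * acc) < min(2, 7))) evaluates to false; next res becomes 1; next at k=1:; next res becomes 4; next at k=2:; next res becomes 4; next at k=3:; next res becomes 4; next val becomes 0; next at k=-2:; next val becomes 1; next at j=0:; next val becomes 0; next at j=1:; next val becomes -1; next acc becomes 25; next final value -23
after: tmp becomes 24; next acc becomes 1; next (((a * -6) < abs(4)) || ((b * acc) < min(2, 7))) evaluates to true; next tmp becomes 3; next res becomes 1; next res becomes 4; next aux becomes 36; next res becomes 4; next res becomes 4; next val becomes 0; next at k=-2:; next val becomes 1; next at j=0:; next val becomes 0; next tot becomes -36; next at j=1:; next val becomes -1; next tot becomes -36; next acc becomes 4; next final value -2
verdict: not equivalent; witness: a=1, b=3


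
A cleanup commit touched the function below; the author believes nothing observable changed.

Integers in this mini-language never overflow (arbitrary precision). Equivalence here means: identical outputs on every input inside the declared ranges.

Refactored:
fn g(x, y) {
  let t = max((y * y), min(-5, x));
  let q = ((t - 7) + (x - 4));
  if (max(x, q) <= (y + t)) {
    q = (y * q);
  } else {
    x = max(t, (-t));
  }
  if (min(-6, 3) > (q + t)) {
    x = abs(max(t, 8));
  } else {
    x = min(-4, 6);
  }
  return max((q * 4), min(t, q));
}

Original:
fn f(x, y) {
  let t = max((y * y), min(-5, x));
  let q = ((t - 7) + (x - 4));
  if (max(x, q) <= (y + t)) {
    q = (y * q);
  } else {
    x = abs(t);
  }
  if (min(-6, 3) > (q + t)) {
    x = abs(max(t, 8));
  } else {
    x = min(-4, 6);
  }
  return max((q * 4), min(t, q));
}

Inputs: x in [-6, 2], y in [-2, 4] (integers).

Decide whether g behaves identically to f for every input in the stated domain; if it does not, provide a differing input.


Equivalent — the differences include min/max/abs usage differs, yet no declared input distinguishes the two.
As a probe, take x=-6, y=2: f runs t=4, then q=-13, then (max(x, q) <= (y + t)) is true, then q=-26, then (min(-6, 3) > (q + t)) is true, then x=8, then returns -26; g runs t=4, then q=-13, then (max(x, q) <= (y + t)) is true, then q=-26, then (min(-6, 3) > (q + t)) is true, then x=8, then returns -26; both end at -26.
Every one of the 63 inputs gives matching results.
verdict: equivalent
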